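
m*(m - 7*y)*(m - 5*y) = m^3 - 12*m^2*y + 35*m*y^2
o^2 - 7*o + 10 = (o - 5)*(o - 2)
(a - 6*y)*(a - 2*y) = a^2 - 8*a*y + 12*y^2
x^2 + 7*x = x*(x + 7)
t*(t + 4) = t^2 + 4*t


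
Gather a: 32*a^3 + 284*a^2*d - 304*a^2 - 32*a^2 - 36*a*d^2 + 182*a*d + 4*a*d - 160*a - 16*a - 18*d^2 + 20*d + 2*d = 32*a^3 + a^2*(284*d - 336) + a*(-36*d^2 + 186*d - 176) - 18*d^2 + 22*d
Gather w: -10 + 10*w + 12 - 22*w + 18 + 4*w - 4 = 16 - 8*w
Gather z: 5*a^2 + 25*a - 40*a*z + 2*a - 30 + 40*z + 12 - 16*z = 5*a^2 + 27*a + z*(24 - 40*a) - 18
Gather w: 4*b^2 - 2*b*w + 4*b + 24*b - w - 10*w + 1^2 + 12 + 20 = 4*b^2 + 28*b + w*(-2*b - 11) + 33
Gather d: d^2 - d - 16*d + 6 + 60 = d^2 - 17*d + 66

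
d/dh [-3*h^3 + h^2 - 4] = h*(2 - 9*h)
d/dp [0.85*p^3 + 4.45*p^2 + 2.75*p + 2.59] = 2.55*p^2 + 8.9*p + 2.75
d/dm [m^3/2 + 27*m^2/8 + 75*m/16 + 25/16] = 3*m^2/2 + 27*m/4 + 75/16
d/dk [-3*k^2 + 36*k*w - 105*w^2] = -6*k + 36*w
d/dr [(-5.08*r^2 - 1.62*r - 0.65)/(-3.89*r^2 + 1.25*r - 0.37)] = (-12.6518*r^2 - 1.2978*r + 1.4119)/(15.1321*r^4 - 9.725*r^3 + 4.4411*r^2 - 0.925*r + 0.1369)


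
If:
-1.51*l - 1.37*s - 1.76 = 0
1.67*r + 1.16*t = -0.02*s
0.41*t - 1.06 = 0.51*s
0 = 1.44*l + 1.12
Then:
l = -0.78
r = -1.42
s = -0.43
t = 2.05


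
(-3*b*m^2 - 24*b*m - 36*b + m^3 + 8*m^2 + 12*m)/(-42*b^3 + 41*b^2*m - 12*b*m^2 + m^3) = (m^2 + 8*m + 12)/(14*b^2 - 9*b*m + m^2)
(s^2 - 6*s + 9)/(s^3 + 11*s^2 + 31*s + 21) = (s^2 - 6*s + 9)/(s^3 + 11*s^2 + 31*s + 21)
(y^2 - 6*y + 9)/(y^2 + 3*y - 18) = (y - 3)/(y + 6)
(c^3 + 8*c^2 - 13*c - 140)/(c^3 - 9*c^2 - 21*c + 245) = (c^2 + 3*c - 28)/(c^2 - 14*c + 49)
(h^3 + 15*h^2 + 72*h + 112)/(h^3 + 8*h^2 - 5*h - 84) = (h + 4)/(h - 3)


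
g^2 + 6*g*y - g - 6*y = (g - 1)*(g + 6*y)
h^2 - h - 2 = (h - 2)*(h + 1)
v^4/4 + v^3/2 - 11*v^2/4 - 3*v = v*(v/4 + 1)*(v - 3)*(v + 1)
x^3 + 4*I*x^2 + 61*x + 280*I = (x - 8*I)*(x + 5*I)*(x + 7*I)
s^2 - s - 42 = (s - 7)*(s + 6)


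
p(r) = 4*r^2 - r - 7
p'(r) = 8*r - 1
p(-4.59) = 81.86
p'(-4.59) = -37.72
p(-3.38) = 42.08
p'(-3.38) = -28.04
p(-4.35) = 73.04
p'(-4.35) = -35.80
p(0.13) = -7.06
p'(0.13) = 0.04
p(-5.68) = 127.73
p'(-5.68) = -46.44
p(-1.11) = -0.96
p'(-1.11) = -9.88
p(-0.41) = -5.92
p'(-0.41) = -4.28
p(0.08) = -7.05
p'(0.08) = -0.36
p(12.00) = 557.00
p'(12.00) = 95.00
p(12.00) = 557.00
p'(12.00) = 95.00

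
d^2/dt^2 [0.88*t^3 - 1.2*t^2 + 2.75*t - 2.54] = 5.28*t - 2.4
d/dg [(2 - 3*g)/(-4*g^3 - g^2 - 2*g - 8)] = (12*g^3 + 3*g^2 + 6*g - 2*(3*g - 2)*(6*g^2 + g + 1) + 24)/(4*g^3 + g^2 + 2*g + 8)^2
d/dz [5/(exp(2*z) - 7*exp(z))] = 5*(7 - 2*exp(z))*exp(-z)/(exp(z) - 7)^2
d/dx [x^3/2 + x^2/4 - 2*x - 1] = 3*x^2/2 + x/2 - 2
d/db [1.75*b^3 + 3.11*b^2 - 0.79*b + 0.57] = 5.25*b^2 + 6.22*b - 0.79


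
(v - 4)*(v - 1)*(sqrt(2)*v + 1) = sqrt(2)*v^3 - 5*sqrt(2)*v^2 + v^2 - 5*v + 4*sqrt(2)*v + 4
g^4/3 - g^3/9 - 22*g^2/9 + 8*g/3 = g*(g/3 + 1)*(g - 2)*(g - 4/3)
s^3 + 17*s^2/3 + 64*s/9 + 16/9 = (s + 1/3)*(s + 4/3)*(s + 4)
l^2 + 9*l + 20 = (l + 4)*(l + 5)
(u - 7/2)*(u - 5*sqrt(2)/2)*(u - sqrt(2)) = u^3 - 7*sqrt(2)*u^2/2 - 7*u^2/2 + 5*u + 49*sqrt(2)*u/4 - 35/2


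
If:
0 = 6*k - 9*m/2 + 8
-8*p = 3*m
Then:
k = -2*p - 4/3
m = -8*p/3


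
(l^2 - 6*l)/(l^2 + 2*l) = (l - 6)/(l + 2)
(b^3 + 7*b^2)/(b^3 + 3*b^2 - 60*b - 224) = b^2/(b^2 - 4*b - 32)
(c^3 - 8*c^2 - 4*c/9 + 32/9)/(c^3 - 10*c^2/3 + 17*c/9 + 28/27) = 3*(9*c^3 - 72*c^2 - 4*c + 32)/(27*c^3 - 90*c^2 + 51*c + 28)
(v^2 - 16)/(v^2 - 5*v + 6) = (v^2 - 16)/(v^2 - 5*v + 6)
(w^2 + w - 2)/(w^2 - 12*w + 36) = (w^2 + w - 2)/(w^2 - 12*w + 36)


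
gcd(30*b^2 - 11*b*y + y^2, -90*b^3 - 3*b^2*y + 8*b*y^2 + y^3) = 1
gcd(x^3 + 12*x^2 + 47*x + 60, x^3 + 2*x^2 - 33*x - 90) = x^2 + 8*x + 15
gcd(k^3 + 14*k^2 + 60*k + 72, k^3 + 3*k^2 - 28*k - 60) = k^2 + 8*k + 12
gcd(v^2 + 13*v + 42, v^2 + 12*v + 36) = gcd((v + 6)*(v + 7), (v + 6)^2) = v + 6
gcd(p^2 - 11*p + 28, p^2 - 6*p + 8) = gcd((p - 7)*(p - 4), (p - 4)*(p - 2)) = p - 4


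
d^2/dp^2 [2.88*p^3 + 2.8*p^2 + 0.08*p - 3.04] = 17.28*p + 5.6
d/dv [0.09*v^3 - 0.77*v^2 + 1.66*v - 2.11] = 0.27*v^2 - 1.54*v + 1.66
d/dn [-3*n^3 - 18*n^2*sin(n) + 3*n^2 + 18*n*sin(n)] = -18*n^2*cos(n) - 9*n^2 - 36*n*sin(n) + 18*n*cos(n) + 6*n + 18*sin(n)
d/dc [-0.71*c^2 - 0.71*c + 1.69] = -1.42*c - 0.71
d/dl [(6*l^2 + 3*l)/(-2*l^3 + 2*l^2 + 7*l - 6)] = 6*(2*l^4 + 2*l^3 + 6*l^2 - 12*l - 3)/(4*l^6 - 8*l^5 - 24*l^4 + 52*l^3 + 25*l^2 - 84*l + 36)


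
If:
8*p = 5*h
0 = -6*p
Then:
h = 0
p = 0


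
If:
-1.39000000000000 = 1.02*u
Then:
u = -1.36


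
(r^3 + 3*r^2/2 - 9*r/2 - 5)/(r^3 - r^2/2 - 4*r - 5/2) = (2*r^2 + r - 10)/(2*r^2 - 3*r - 5)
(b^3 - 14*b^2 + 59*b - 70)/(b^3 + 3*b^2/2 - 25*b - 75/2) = 2*(b^2 - 9*b + 14)/(2*b^2 + 13*b + 15)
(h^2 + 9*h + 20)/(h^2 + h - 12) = (h + 5)/(h - 3)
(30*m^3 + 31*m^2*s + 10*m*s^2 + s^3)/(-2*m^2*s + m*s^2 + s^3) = (15*m^2 + 8*m*s + s^2)/(s*(-m + s))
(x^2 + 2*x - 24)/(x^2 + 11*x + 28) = (x^2 + 2*x - 24)/(x^2 + 11*x + 28)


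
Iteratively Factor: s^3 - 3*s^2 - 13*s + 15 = (s + 3)*(s^2 - 6*s + 5) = (s - 5)*(s + 3)*(s - 1)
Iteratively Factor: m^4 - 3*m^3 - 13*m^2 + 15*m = (m - 1)*(m^3 - 2*m^2 - 15*m) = (m - 5)*(m - 1)*(m^2 + 3*m) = (m - 5)*(m - 1)*(m + 3)*(m)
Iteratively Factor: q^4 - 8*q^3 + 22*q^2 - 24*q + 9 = (q - 3)*(q^3 - 5*q^2 + 7*q - 3) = (q - 3)*(q - 1)*(q^2 - 4*q + 3) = (q - 3)*(q - 1)^2*(q - 3)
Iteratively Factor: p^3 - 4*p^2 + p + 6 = (p + 1)*(p^2 - 5*p + 6) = (p - 3)*(p + 1)*(p - 2)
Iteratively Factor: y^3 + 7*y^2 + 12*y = (y + 3)*(y^2 + 4*y) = y*(y + 3)*(y + 4)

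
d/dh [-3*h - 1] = -3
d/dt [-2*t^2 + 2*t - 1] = 2 - 4*t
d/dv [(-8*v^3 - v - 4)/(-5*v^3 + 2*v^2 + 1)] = (-16*v^4 - 10*v^3 - 82*v^2 + 16*v - 1)/(25*v^6 - 20*v^5 + 4*v^4 - 10*v^3 + 4*v^2 + 1)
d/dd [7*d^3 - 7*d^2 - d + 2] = 21*d^2 - 14*d - 1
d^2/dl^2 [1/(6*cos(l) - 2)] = 3*(3*sin(l)^2 - cos(l) + 3)/(2*(3*cos(l) - 1)^3)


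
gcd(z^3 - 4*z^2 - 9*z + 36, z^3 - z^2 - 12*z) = z^2 - z - 12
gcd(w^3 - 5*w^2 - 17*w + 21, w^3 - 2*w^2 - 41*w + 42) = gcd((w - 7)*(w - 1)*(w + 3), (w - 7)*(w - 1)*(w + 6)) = w^2 - 8*w + 7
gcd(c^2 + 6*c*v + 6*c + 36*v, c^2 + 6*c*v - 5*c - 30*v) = c + 6*v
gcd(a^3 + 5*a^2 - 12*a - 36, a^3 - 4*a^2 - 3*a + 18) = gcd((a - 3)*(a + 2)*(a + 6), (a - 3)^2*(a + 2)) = a^2 - a - 6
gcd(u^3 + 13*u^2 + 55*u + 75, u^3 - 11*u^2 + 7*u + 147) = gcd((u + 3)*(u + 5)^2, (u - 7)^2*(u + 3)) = u + 3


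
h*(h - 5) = h^2 - 5*h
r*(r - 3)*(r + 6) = r^3 + 3*r^2 - 18*r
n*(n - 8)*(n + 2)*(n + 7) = n^4 + n^3 - 58*n^2 - 112*n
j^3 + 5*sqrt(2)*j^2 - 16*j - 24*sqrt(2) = (j - 2*sqrt(2))*(j + sqrt(2))*(j + 6*sqrt(2))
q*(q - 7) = q^2 - 7*q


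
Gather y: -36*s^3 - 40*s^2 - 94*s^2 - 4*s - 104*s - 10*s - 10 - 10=-36*s^3 - 134*s^2 - 118*s - 20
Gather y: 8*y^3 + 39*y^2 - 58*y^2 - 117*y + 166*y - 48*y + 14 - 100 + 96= 8*y^3 - 19*y^2 + y + 10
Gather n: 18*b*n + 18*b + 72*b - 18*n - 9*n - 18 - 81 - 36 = 90*b + n*(18*b - 27) - 135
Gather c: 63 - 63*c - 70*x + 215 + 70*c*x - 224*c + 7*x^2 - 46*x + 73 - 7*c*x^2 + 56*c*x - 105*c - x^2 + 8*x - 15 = c*(-7*x^2 + 126*x - 392) + 6*x^2 - 108*x + 336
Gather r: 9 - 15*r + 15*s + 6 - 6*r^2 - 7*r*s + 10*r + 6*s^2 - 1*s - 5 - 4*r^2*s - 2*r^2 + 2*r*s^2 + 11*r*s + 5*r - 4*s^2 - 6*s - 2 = r^2*(-4*s - 8) + r*(2*s^2 + 4*s) + 2*s^2 + 8*s + 8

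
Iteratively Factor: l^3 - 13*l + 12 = (l - 3)*(l^2 + 3*l - 4) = (l - 3)*(l + 4)*(l - 1)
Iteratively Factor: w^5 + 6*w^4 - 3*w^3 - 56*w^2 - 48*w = (w - 3)*(w^4 + 9*w^3 + 24*w^2 + 16*w) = (w - 3)*(w + 4)*(w^3 + 5*w^2 + 4*w) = (w - 3)*(w + 4)^2*(w^2 + w) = w*(w - 3)*(w + 4)^2*(w + 1)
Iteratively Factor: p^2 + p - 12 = (p + 4)*(p - 3)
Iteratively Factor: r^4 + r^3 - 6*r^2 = (r - 2)*(r^3 + 3*r^2) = r*(r - 2)*(r^2 + 3*r) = r^2*(r - 2)*(r + 3)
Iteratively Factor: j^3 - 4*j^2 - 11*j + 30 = (j - 5)*(j^2 + j - 6) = (j - 5)*(j + 3)*(j - 2)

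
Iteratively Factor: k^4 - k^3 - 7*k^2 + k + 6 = (k - 3)*(k^3 + 2*k^2 - k - 2) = (k - 3)*(k - 1)*(k^2 + 3*k + 2) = (k - 3)*(k - 1)*(k + 2)*(k + 1)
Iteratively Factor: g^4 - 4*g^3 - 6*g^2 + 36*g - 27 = (g - 1)*(g^3 - 3*g^2 - 9*g + 27) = (g - 3)*(g - 1)*(g^2 - 9) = (g - 3)^2*(g - 1)*(g + 3)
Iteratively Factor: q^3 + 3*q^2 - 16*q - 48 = (q + 3)*(q^2 - 16) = (q + 3)*(q + 4)*(q - 4)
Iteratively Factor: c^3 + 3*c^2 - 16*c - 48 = (c + 4)*(c^2 - c - 12) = (c + 3)*(c + 4)*(c - 4)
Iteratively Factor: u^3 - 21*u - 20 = (u - 5)*(u^2 + 5*u + 4) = (u - 5)*(u + 4)*(u + 1)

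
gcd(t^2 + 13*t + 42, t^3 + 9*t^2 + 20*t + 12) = t + 6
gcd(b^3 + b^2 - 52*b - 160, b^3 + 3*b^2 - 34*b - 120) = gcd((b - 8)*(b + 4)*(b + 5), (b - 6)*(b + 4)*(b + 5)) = b^2 + 9*b + 20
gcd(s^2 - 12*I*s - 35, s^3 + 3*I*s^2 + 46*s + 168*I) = s - 7*I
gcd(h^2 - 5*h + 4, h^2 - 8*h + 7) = h - 1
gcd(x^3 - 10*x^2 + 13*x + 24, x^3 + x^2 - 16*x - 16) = x + 1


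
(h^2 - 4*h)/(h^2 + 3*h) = (h - 4)/(h + 3)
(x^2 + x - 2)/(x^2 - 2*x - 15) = (-x^2 - x + 2)/(-x^2 + 2*x + 15)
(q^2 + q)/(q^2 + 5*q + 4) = q/(q + 4)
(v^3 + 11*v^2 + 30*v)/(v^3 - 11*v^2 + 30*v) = (v^2 + 11*v + 30)/(v^2 - 11*v + 30)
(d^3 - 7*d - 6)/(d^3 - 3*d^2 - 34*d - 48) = (d^2 - 2*d - 3)/(d^2 - 5*d - 24)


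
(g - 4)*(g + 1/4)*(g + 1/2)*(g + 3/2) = g^4 - 7*g^3/4 - 31*g^2/4 - 77*g/16 - 3/4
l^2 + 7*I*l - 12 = (l + 3*I)*(l + 4*I)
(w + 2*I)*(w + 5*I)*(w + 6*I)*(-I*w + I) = -I*w^4 + 13*w^3 + I*w^3 - 13*w^2 + 52*I*w^2 - 60*w - 52*I*w + 60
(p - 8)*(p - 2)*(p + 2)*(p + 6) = p^4 - 2*p^3 - 52*p^2 + 8*p + 192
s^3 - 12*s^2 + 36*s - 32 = (s - 8)*(s - 2)^2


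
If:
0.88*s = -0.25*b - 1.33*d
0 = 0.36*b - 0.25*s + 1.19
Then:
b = 0.694444444444444*s - 3.30555555555556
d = 0.621345029239766 - 0.7921888053467*s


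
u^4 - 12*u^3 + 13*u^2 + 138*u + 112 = (u - 8)*(u - 7)*(u + 1)*(u + 2)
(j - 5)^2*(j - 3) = j^3 - 13*j^2 + 55*j - 75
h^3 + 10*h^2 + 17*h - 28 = (h - 1)*(h + 4)*(h + 7)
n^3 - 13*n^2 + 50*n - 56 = (n - 7)*(n - 4)*(n - 2)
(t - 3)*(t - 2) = t^2 - 5*t + 6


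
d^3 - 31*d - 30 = (d - 6)*(d + 1)*(d + 5)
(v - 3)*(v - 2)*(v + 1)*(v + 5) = v^4 + v^3 - 19*v^2 + 11*v + 30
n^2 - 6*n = n*(n - 6)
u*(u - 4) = u^2 - 4*u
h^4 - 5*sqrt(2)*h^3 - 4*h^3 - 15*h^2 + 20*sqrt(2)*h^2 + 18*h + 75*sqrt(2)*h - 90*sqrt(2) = (h - 6)*(h - 1)*(h + 3)*(h - 5*sqrt(2))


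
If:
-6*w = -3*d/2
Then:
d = 4*w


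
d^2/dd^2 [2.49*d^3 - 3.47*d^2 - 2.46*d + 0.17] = 14.94*d - 6.94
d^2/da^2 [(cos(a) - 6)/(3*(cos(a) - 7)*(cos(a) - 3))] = (14*(1 - cos(a)^2)^2 - cos(a)^5 - 52*cos(a)^3 - 122*cos(a)^2 + 1053*cos(a) - 542)/(3*(cos(a) - 7)^3*(cos(a) - 3)^3)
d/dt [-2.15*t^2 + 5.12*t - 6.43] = 5.12 - 4.3*t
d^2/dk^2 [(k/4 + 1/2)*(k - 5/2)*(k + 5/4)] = 3*k/2 + 3/8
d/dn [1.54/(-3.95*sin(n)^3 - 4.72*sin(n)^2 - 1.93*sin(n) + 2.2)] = (18.249*sin(n)^2 + 14.5376*sin(n) + 2.9722)*cos(n)/(3.95*sin(n)^3 + 4.72*sin(n)^2 + 1.93*sin(n) - 2.2)^2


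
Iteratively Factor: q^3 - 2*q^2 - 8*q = (q)*(q^2 - 2*q - 8) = q*(q - 4)*(q + 2)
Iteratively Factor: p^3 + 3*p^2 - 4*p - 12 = (p - 2)*(p^2 + 5*p + 6) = (p - 2)*(p + 3)*(p + 2)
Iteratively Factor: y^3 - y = (y - 1)*(y^2 + y) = (y - 1)*(y + 1)*(y)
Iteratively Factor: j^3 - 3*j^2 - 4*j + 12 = (j - 2)*(j^2 - j - 6) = (j - 3)*(j - 2)*(j + 2)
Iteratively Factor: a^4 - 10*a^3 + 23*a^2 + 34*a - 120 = (a - 3)*(a^3 - 7*a^2 + 2*a + 40) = (a - 3)*(a + 2)*(a^2 - 9*a + 20) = (a - 4)*(a - 3)*(a + 2)*(a - 5)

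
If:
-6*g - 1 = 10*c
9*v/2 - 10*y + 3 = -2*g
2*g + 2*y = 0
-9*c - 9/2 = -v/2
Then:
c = -83/122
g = 59/61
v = -198/61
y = -59/61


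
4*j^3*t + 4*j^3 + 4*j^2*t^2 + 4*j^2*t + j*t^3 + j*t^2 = (2*j + t)^2*(j*t + j)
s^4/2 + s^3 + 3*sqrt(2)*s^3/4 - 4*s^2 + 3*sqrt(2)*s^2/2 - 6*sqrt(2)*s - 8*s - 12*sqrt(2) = (s/2 + sqrt(2))*(s + 2)*(s - 2*sqrt(2))*(s + 3*sqrt(2)/2)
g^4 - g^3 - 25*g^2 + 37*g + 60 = (g - 4)*(g - 3)*(g + 1)*(g + 5)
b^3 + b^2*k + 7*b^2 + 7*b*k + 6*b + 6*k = (b + 1)*(b + 6)*(b + k)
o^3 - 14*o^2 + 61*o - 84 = (o - 7)*(o - 4)*(o - 3)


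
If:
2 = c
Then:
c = 2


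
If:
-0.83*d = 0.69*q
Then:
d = -0.831325301204819*q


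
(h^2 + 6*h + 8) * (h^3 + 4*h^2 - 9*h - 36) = h^5 + 10*h^4 + 23*h^3 - 58*h^2 - 288*h - 288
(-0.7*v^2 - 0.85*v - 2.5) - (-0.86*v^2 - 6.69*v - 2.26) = 0.16*v^2 + 5.84*v - 0.24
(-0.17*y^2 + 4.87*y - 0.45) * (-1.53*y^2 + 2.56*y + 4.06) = 0.2601*y^4 - 7.8863*y^3 + 12.4655*y^2 + 18.6202*y - 1.827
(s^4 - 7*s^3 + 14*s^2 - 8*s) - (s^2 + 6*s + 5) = s^4 - 7*s^3 + 13*s^2 - 14*s - 5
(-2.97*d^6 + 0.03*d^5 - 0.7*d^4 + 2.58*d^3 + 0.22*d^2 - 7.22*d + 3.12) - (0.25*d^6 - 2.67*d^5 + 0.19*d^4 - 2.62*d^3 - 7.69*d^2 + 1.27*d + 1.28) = -3.22*d^6 + 2.7*d^5 - 0.89*d^4 + 5.2*d^3 + 7.91*d^2 - 8.49*d + 1.84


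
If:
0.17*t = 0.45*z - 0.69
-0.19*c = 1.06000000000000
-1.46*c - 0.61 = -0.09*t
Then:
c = -5.58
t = -83.73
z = -30.10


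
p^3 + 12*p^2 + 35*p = p*(p + 5)*(p + 7)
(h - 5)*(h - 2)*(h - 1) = h^3 - 8*h^2 + 17*h - 10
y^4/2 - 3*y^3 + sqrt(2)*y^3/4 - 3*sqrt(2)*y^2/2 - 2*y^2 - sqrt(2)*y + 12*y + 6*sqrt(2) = (y - 6)*(y - 2)*(sqrt(2)*y/2 + 1/2)*(sqrt(2)*y/2 + sqrt(2))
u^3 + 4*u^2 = u^2*(u + 4)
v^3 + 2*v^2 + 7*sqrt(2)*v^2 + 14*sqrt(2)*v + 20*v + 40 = (v + 2)*(v + 2*sqrt(2))*(v + 5*sqrt(2))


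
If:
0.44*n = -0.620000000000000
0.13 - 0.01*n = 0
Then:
No Solution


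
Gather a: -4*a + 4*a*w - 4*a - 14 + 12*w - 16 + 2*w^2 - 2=a*(4*w - 8) + 2*w^2 + 12*w - 32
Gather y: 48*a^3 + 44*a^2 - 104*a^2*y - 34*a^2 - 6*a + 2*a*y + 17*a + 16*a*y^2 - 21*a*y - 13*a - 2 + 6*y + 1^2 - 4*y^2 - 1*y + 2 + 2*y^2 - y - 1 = 48*a^3 + 10*a^2 - 2*a + y^2*(16*a - 2) + y*(-104*a^2 - 19*a + 4)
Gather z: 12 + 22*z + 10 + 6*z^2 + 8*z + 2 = 6*z^2 + 30*z + 24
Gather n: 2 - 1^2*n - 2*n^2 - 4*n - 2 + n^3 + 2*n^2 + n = n^3 - 4*n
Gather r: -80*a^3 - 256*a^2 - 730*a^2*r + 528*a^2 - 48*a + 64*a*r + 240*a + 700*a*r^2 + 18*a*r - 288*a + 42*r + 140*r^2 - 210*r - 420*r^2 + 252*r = -80*a^3 + 272*a^2 - 96*a + r^2*(700*a - 280) + r*(-730*a^2 + 82*a + 84)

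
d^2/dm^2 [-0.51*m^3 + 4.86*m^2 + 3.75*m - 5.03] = 9.72 - 3.06*m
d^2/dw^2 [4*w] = 0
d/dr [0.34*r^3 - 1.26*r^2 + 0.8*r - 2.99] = 1.02*r^2 - 2.52*r + 0.8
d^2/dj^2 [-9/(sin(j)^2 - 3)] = 18*(2*sin(j)^4 + 3*sin(j)^2 - 3)/(sin(j)^2 - 3)^3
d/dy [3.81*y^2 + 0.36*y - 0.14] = 7.62*y + 0.36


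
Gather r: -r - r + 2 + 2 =4 - 2*r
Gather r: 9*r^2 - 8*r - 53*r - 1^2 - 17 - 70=9*r^2 - 61*r - 88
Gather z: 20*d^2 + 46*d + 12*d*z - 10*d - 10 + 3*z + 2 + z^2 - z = 20*d^2 + 36*d + z^2 + z*(12*d + 2) - 8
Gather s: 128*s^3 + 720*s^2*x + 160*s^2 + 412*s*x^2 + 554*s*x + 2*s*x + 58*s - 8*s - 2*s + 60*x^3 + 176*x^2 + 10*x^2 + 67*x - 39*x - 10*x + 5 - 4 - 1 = 128*s^3 + s^2*(720*x + 160) + s*(412*x^2 + 556*x + 48) + 60*x^3 + 186*x^2 + 18*x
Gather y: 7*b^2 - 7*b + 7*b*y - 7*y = 7*b^2 - 7*b + y*(7*b - 7)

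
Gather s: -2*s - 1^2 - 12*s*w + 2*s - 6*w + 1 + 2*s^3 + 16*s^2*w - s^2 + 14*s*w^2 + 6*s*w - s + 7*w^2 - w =2*s^3 + s^2*(16*w - 1) + s*(14*w^2 - 6*w - 1) + 7*w^2 - 7*w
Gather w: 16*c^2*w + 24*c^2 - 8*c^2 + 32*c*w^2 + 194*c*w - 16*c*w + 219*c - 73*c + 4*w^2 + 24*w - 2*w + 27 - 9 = 16*c^2 + 146*c + w^2*(32*c + 4) + w*(16*c^2 + 178*c + 22) + 18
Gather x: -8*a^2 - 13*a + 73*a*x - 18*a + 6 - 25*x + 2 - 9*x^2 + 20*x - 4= -8*a^2 - 31*a - 9*x^2 + x*(73*a - 5) + 4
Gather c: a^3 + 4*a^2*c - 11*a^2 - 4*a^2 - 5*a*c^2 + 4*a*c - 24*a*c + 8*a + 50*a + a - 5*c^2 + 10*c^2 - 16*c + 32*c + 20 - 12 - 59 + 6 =a^3 - 15*a^2 + 59*a + c^2*(5 - 5*a) + c*(4*a^2 - 20*a + 16) - 45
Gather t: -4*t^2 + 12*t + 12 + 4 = -4*t^2 + 12*t + 16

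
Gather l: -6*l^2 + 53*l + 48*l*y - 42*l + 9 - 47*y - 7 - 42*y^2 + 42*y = -6*l^2 + l*(48*y + 11) - 42*y^2 - 5*y + 2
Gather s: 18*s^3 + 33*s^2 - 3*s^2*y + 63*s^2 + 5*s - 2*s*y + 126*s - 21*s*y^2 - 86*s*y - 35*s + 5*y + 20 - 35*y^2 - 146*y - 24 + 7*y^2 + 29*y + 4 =18*s^3 + s^2*(96 - 3*y) + s*(-21*y^2 - 88*y + 96) - 28*y^2 - 112*y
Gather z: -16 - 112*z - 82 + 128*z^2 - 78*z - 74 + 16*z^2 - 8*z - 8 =144*z^2 - 198*z - 180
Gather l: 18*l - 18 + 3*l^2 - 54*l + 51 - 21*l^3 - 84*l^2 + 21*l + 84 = -21*l^3 - 81*l^2 - 15*l + 117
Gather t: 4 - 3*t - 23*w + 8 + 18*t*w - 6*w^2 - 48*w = t*(18*w - 3) - 6*w^2 - 71*w + 12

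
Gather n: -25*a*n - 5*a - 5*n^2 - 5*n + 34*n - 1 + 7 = -5*a - 5*n^2 + n*(29 - 25*a) + 6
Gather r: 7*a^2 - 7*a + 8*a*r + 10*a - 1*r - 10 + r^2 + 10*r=7*a^2 + 3*a + r^2 + r*(8*a + 9) - 10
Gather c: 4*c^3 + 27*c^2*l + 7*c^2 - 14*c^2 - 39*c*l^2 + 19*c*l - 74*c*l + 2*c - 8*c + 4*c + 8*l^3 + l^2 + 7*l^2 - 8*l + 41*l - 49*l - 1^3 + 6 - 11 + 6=4*c^3 + c^2*(27*l - 7) + c*(-39*l^2 - 55*l - 2) + 8*l^3 + 8*l^2 - 16*l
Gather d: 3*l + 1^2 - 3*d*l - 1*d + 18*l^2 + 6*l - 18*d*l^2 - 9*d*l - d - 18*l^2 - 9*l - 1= d*(-18*l^2 - 12*l - 2)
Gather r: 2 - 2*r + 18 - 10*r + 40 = 60 - 12*r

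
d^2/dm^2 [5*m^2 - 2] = 10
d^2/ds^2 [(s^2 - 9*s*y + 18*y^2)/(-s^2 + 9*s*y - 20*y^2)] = y^2*(12*s^2 - 108*s*y + 244*y^2)/(s^6 - 27*s^5*y + 303*s^4*y^2 - 1809*s^3*y^3 + 6060*s^2*y^4 - 10800*s*y^5 + 8000*y^6)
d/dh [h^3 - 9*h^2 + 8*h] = 3*h^2 - 18*h + 8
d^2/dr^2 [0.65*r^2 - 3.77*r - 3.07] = 1.30000000000000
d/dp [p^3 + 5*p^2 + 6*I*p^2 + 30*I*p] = 3*p^2 + p*(10 + 12*I) + 30*I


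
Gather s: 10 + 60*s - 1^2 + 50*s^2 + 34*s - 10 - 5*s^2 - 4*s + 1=45*s^2 + 90*s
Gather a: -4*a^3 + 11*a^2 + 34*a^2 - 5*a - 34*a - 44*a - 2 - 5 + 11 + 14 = -4*a^3 + 45*a^2 - 83*a + 18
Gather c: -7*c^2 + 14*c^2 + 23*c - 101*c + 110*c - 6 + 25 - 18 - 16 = 7*c^2 + 32*c - 15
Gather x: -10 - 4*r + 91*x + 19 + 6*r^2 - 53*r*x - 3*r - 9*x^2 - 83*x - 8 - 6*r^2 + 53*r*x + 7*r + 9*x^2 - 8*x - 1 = 0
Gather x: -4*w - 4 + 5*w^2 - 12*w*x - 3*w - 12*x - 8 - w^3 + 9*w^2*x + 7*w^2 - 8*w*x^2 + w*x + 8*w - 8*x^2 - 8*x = -w^3 + 12*w^2 + w + x^2*(-8*w - 8) + x*(9*w^2 - 11*w - 20) - 12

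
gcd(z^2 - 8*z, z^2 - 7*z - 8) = z - 8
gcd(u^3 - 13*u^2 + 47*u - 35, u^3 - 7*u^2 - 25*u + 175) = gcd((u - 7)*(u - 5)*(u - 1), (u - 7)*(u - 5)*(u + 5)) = u^2 - 12*u + 35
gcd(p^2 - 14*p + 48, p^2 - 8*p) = p - 8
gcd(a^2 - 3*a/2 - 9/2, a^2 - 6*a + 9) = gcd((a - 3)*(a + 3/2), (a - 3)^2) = a - 3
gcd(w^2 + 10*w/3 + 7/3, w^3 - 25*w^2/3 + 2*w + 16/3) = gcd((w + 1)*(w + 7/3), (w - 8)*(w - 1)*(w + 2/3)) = 1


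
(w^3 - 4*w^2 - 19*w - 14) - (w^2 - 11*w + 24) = w^3 - 5*w^2 - 8*w - 38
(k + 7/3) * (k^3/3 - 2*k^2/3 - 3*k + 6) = k^4/3 + k^3/9 - 41*k^2/9 - k + 14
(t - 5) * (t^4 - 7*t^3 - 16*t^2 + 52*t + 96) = t^5 - 12*t^4 + 19*t^3 + 132*t^2 - 164*t - 480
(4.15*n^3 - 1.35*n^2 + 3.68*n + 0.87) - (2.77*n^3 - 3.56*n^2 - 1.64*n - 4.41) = 1.38*n^3 + 2.21*n^2 + 5.32*n + 5.28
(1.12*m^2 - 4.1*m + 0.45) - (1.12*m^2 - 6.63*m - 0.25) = 2.53*m + 0.7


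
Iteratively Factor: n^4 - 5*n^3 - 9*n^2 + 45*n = (n)*(n^3 - 5*n^2 - 9*n + 45) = n*(n - 5)*(n^2 - 9) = n*(n - 5)*(n + 3)*(n - 3)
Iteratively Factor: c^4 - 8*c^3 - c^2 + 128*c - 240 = (c + 4)*(c^3 - 12*c^2 + 47*c - 60) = (c - 5)*(c + 4)*(c^2 - 7*c + 12) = (c - 5)*(c - 4)*(c + 4)*(c - 3)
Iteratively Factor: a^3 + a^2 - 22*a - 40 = (a - 5)*(a^2 + 6*a + 8) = (a - 5)*(a + 2)*(a + 4)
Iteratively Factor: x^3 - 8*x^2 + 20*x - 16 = (x - 2)*(x^2 - 6*x + 8) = (x - 4)*(x - 2)*(x - 2)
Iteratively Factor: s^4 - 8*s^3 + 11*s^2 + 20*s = (s - 4)*(s^3 - 4*s^2 - 5*s) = (s - 5)*(s - 4)*(s^2 + s) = s*(s - 5)*(s - 4)*(s + 1)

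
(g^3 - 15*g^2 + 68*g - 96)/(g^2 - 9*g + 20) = (g^2 - 11*g + 24)/(g - 5)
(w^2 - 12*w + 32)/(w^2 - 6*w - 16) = (w - 4)/(w + 2)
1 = 1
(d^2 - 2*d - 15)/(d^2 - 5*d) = (d + 3)/d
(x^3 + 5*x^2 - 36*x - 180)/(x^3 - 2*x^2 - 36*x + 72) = (x + 5)/(x - 2)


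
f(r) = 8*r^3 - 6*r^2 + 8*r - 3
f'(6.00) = 800.00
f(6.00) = 1557.00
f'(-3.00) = 260.00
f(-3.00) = -297.00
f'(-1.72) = 99.64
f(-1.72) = -75.22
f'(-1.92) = 119.51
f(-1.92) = -97.10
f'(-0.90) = 38.24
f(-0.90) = -20.89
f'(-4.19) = 479.63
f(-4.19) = -730.34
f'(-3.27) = 303.87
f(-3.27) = -373.04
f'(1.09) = 23.43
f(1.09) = 8.95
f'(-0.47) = 18.94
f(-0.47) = -8.92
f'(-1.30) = 64.16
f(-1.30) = -41.12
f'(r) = 24*r^2 - 12*r + 8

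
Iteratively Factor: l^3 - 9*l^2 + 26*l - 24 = (l - 3)*(l^2 - 6*l + 8) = (l - 3)*(l - 2)*(l - 4)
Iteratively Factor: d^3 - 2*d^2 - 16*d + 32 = (d + 4)*(d^2 - 6*d + 8) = (d - 2)*(d + 4)*(d - 4)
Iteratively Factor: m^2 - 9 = (m - 3)*(m + 3)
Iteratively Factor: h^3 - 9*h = (h + 3)*(h^2 - 3*h) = (h - 3)*(h + 3)*(h)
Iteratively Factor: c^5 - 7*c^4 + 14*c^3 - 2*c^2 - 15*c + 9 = (c + 1)*(c^4 - 8*c^3 + 22*c^2 - 24*c + 9) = (c - 1)*(c + 1)*(c^3 - 7*c^2 + 15*c - 9) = (c - 1)^2*(c + 1)*(c^2 - 6*c + 9) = (c - 3)*(c - 1)^2*(c + 1)*(c - 3)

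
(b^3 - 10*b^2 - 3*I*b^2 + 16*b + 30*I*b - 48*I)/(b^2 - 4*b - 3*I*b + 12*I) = (b^2 - 10*b + 16)/(b - 4)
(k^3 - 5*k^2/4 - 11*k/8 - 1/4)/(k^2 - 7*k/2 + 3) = (8*k^2 + 6*k + 1)/(4*(2*k - 3))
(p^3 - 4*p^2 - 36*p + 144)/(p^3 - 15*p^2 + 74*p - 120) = (p + 6)/(p - 5)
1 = 1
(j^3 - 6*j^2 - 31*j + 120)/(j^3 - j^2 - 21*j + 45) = (j - 8)/(j - 3)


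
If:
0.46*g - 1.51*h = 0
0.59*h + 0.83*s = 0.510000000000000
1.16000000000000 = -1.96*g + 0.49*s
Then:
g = -0.42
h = -0.13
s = 0.70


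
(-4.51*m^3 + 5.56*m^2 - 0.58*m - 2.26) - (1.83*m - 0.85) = -4.51*m^3 + 5.56*m^2 - 2.41*m - 1.41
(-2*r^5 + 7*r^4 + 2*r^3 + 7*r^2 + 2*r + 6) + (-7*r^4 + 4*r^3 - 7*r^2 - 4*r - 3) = -2*r^5 + 6*r^3 - 2*r + 3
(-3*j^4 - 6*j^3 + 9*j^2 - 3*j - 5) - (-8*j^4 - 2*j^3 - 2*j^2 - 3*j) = 5*j^4 - 4*j^3 + 11*j^2 - 5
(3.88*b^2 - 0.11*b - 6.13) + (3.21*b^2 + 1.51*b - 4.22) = 7.09*b^2 + 1.4*b - 10.35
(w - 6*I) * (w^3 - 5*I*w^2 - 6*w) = w^4 - 11*I*w^3 - 36*w^2 + 36*I*w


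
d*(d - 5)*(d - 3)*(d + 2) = d^4 - 6*d^3 - d^2 + 30*d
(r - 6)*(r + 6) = r^2 - 36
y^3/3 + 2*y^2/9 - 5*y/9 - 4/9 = (y/3 + 1/3)*(y - 4/3)*(y + 1)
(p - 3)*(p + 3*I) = p^2 - 3*p + 3*I*p - 9*I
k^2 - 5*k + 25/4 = (k - 5/2)^2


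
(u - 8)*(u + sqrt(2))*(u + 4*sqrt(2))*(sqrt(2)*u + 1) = sqrt(2)*u^4 - 8*sqrt(2)*u^3 + 11*u^3 - 88*u^2 + 13*sqrt(2)*u^2 - 104*sqrt(2)*u + 8*u - 64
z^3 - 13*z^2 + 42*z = z*(z - 7)*(z - 6)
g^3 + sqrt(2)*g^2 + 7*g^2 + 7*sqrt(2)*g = g*(g + 7)*(g + sqrt(2))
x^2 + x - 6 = (x - 2)*(x + 3)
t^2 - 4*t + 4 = (t - 2)^2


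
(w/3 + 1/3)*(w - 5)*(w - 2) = w^3/3 - 2*w^2 + w + 10/3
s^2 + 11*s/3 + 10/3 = (s + 5/3)*(s + 2)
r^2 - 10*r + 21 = (r - 7)*(r - 3)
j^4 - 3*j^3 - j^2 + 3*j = j*(j - 3)*(j - 1)*(j + 1)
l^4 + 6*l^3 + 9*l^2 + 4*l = l*(l + 1)^2*(l + 4)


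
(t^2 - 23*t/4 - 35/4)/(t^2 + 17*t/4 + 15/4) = (t - 7)/(t + 3)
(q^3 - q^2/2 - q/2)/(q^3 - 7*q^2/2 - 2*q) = (q - 1)/(q - 4)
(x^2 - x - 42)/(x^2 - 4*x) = (x^2 - x - 42)/(x*(x - 4))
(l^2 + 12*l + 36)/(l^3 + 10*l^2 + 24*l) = (l + 6)/(l*(l + 4))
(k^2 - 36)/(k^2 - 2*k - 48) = (k - 6)/(k - 8)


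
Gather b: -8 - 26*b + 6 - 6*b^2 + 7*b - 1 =-6*b^2 - 19*b - 3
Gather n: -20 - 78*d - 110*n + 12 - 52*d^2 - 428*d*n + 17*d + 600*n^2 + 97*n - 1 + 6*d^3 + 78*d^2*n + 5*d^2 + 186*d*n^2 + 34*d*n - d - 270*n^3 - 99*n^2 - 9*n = 6*d^3 - 47*d^2 - 62*d - 270*n^3 + n^2*(186*d + 501) + n*(78*d^2 - 394*d - 22) - 9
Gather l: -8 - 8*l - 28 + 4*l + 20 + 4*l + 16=0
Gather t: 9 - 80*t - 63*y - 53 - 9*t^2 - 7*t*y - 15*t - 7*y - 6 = -9*t^2 + t*(-7*y - 95) - 70*y - 50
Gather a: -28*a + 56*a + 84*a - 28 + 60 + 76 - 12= 112*a + 96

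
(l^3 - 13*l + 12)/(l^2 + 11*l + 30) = (l^3 - 13*l + 12)/(l^2 + 11*l + 30)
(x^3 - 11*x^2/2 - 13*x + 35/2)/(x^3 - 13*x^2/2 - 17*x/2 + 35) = (x - 1)/(x - 2)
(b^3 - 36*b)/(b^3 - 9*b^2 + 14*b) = (b^2 - 36)/(b^2 - 9*b + 14)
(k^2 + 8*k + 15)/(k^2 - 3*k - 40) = (k + 3)/(k - 8)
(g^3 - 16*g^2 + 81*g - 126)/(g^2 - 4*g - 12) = (g^2 - 10*g + 21)/(g + 2)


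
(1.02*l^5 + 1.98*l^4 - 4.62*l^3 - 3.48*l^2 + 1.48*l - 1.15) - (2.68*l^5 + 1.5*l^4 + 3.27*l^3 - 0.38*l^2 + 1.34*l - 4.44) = -1.66*l^5 + 0.48*l^4 - 7.89*l^3 - 3.1*l^2 + 0.14*l + 3.29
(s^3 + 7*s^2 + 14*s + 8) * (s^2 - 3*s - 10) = s^5 + 4*s^4 - 17*s^3 - 104*s^2 - 164*s - 80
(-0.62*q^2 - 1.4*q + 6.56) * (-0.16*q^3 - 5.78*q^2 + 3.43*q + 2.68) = 0.0992*q^5 + 3.8076*q^4 + 4.9158*q^3 - 44.3804*q^2 + 18.7488*q + 17.5808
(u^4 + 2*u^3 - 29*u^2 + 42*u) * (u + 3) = u^5 + 5*u^4 - 23*u^3 - 45*u^2 + 126*u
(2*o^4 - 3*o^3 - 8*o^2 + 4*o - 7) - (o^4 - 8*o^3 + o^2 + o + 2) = o^4 + 5*o^3 - 9*o^2 + 3*o - 9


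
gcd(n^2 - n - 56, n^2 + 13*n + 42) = n + 7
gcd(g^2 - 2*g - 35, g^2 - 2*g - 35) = g^2 - 2*g - 35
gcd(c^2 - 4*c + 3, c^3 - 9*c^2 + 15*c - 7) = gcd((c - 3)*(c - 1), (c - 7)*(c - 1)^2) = c - 1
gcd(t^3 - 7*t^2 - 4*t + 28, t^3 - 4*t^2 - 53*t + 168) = 1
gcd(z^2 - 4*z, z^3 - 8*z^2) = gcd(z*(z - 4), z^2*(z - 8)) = z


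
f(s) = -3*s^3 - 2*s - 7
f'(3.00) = -83.00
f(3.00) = -94.00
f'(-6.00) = -326.00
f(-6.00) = 653.00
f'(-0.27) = -2.66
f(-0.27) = -6.40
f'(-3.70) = -125.21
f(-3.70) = 152.36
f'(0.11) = -2.11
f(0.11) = -7.22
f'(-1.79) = -30.84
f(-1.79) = 13.79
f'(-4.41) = -177.03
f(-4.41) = 259.12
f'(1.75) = -29.56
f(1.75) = -26.58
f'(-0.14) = -2.18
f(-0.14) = -6.71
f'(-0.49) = -4.16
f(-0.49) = -5.67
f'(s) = -9*s^2 - 2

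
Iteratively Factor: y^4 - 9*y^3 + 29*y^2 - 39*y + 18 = (y - 3)*(y^3 - 6*y^2 + 11*y - 6) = (y - 3)*(y - 1)*(y^2 - 5*y + 6) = (y - 3)*(y - 2)*(y - 1)*(y - 3)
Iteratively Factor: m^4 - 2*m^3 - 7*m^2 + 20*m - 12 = (m - 1)*(m^3 - m^2 - 8*m + 12) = (m - 1)*(m + 3)*(m^2 - 4*m + 4) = (m - 2)*(m - 1)*(m + 3)*(m - 2)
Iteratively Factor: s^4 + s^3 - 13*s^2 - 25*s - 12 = (s + 3)*(s^3 - 2*s^2 - 7*s - 4) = (s + 1)*(s + 3)*(s^2 - 3*s - 4) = (s - 4)*(s + 1)*(s + 3)*(s + 1)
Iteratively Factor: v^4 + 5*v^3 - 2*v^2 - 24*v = (v + 3)*(v^3 + 2*v^2 - 8*v) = v*(v + 3)*(v^2 + 2*v - 8) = v*(v - 2)*(v + 3)*(v + 4)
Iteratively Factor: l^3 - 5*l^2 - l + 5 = (l + 1)*(l^2 - 6*l + 5) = (l - 5)*(l + 1)*(l - 1)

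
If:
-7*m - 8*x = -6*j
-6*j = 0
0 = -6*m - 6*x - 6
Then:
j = 0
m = -8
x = 7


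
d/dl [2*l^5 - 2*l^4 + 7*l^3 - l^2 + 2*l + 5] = 10*l^4 - 8*l^3 + 21*l^2 - 2*l + 2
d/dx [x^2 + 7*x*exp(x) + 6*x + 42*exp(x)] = 7*x*exp(x) + 2*x + 49*exp(x) + 6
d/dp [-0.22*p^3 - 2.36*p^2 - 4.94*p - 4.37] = -0.66*p^2 - 4.72*p - 4.94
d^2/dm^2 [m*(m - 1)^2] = 6*m - 4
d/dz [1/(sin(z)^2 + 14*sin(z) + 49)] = -2*cos(z)/(sin(z) + 7)^3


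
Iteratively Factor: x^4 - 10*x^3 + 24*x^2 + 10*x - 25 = (x + 1)*(x^3 - 11*x^2 + 35*x - 25) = (x - 5)*(x + 1)*(x^2 - 6*x + 5) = (x - 5)^2*(x + 1)*(x - 1)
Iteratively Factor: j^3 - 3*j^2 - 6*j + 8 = (j - 1)*(j^2 - 2*j - 8) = (j - 4)*(j - 1)*(j + 2)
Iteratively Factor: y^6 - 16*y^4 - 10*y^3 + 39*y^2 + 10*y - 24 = (y + 2)*(y^5 - 2*y^4 - 12*y^3 + 14*y^2 + 11*y - 12) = (y - 1)*(y + 2)*(y^4 - y^3 - 13*y^2 + y + 12) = (y - 4)*(y - 1)*(y + 2)*(y^3 + 3*y^2 - y - 3) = (y - 4)*(y - 1)^2*(y + 2)*(y^2 + 4*y + 3) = (y - 4)*(y - 1)^2*(y + 1)*(y + 2)*(y + 3)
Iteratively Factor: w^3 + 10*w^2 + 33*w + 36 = (w + 4)*(w^2 + 6*w + 9) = (w + 3)*(w + 4)*(w + 3)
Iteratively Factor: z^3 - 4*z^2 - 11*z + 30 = (z - 2)*(z^2 - 2*z - 15) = (z - 5)*(z - 2)*(z + 3)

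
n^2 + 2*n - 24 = (n - 4)*(n + 6)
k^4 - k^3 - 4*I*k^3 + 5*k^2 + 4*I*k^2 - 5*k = k*(k - 1)*(k - 5*I)*(k + I)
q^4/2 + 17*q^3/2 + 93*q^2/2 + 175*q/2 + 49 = (q/2 + 1/2)*(q + 2)*(q + 7)^2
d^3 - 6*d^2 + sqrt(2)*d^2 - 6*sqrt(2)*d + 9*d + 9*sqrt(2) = (d - 3)^2*(d + sqrt(2))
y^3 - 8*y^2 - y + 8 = (y - 8)*(y - 1)*(y + 1)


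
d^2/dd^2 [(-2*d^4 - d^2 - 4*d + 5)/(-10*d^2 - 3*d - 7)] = 4*(100*d^6 + 90*d^5 + 237*d^4 + 353*d^3 - 561*d^2 - 645*d + 135)/(1000*d^6 + 900*d^5 + 2370*d^4 + 1287*d^3 + 1659*d^2 + 441*d + 343)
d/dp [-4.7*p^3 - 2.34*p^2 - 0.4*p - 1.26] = -14.1*p^2 - 4.68*p - 0.4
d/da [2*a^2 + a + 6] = 4*a + 1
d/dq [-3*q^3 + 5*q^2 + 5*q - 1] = -9*q^2 + 10*q + 5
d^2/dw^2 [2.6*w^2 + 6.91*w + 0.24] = 5.20000000000000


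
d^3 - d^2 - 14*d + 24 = (d - 3)*(d - 2)*(d + 4)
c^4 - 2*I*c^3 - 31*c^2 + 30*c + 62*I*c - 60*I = (c - 5)*(c - 1)*(c + 6)*(c - 2*I)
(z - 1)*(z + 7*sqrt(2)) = z^2 - z + 7*sqrt(2)*z - 7*sqrt(2)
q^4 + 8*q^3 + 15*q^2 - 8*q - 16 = (q - 1)*(q + 1)*(q + 4)^2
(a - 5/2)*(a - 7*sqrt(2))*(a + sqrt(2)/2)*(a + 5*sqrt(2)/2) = a^4 - 4*sqrt(2)*a^3 - 5*a^3/2 - 79*a^2/2 + 10*sqrt(2)*a^2 - 35*sqrt(2)*a/2 + 395*a/4 + 175*sqrt(2)/4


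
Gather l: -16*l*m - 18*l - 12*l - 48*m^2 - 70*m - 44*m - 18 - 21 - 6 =l*(-16*m - 30) - 48*m^2 - 114*m - 45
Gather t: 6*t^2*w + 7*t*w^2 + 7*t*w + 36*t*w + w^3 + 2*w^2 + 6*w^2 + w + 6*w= 6*t^2*w + t*(7*w^2 + 43*w) + w^3 + 8*w^2 + 7*w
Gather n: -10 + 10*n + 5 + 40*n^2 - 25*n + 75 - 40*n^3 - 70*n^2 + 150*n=-40*n^3 - 30*n^2 + 135*n + 70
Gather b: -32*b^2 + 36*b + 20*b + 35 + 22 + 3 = -32*b^2 + 56*b + 60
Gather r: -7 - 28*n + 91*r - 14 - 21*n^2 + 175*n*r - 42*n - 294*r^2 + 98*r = -21*n^2 - 70*n - 294*r^2 + r*(175*n + 189) - 21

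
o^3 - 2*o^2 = o^2*(o - 2)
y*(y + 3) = y^2 + 3*y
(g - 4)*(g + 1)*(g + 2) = g^3 - g^2 - 10*g - 8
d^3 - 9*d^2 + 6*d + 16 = (d - 8)*(d - 2)*(d + 1)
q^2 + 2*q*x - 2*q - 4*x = (q - 2)*(q + 2*x)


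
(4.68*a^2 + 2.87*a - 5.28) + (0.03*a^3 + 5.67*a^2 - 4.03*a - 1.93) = 0.03*a^3 + 10.35*a^2 - 1.16*a - 7.21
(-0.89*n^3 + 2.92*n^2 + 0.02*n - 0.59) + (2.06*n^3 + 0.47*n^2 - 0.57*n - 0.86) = 1.17*n^3 + 3.39*n^2 - 0.55*n - 1.45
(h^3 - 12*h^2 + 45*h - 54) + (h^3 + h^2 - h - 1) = 2*h^3 - 11*h^2 + 44*h - 55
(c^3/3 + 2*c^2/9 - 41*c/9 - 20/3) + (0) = c^3/3 + 2*c^2/9 - 41*c/9 - 20/3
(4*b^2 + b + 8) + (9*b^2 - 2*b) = 13*b^2 - b + 8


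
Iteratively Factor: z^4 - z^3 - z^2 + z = (z - 1)*(z^3 - z) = z*(z - 1)*(z^2 - 1) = z*(z - 1)^2*(z + 1)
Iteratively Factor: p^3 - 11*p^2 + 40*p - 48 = (p - 4)*(p^2 - 7*p + 12) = (p - 4)*(p - 3)*(p - 4)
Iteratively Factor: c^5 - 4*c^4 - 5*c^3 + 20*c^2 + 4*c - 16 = (c + 1)*(c^4 - 5*c^3 + 20*c - 16) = (c - 2)*(c + 1)*(c^3 - 3*c^2 - 6*c + 8) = (c - 4)*(c - 2)*(c + 1)*(c^2 + c - 2) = (c - 4)*(c - 2)*(c - 1)*(c + 1)*(c + 2)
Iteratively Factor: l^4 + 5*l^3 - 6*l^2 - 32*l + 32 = (l - 1)*(l^3 + 6*l^2 - 32) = (l - 1)*(l + 4)*(l^2 + 2*l - 8) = (l - 2)*(l - 1)*(l + 4)*(l + 4)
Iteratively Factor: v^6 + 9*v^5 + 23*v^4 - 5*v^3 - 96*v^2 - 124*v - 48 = (v + 2)*(v^5 + 7*v^4 + 9*v^3 - 23*v^2 - 50*v - 24) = (v + 1)*(v + 2)*(v^4 + 6*v^3 + 3*v^2 - 26*v - 24) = (v + 1)*(v + 2)*(v + 4)*(v^3 + 2*v^2 - 5*v - 6) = (v - 2)*(v + 1)*(v + 2)*(v + 4)*(v^2 + 4*v + 3) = (v - 2)*(v + 1)*(v + 2)*(v + 3)*(v + 4)*(v + 1)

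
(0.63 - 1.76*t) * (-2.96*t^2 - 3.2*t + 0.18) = 5.2096*t^3 + 3.7672*t^2 - 2.3328*t + 0.1134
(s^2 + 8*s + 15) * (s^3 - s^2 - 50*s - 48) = s^5 + 7*s^4 - 43*s^3 - 463*s^2 - 1134*s - 720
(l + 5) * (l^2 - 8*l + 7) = l^3 - 3*l^2 - 33*l + 35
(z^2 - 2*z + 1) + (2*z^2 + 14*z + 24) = 3*z^2 + 12*z + 25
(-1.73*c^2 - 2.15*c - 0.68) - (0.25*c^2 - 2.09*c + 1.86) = -1.98*c^2 - 0.0600000000000001*c - 2.54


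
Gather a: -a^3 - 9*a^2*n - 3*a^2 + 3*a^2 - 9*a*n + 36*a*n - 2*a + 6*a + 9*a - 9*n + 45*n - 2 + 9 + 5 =-a^3 - 9*a^2*n + a*(27*n + 13) + 36*n + 12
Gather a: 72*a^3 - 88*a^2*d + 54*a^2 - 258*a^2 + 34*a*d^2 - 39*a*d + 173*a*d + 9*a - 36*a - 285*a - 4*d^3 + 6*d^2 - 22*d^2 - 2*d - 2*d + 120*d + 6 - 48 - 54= 72*a^3 + a^2*(-88*d - 204) + a*(34*d^2 + 134*d - 312) - 4*d^3 - 16*d^2 + 116*d - 96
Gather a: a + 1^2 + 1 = a + 2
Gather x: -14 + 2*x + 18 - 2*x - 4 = 0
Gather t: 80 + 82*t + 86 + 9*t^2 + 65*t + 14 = 9*t^2 + 147*t + 180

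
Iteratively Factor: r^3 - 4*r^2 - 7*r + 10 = (r + 2)*(r^2 - 6*r + 5) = (r - 5)*(r + 2)*(r - 1)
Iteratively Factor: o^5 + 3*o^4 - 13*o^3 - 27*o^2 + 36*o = (o)*(o^4 + 3*o^3 - 13*o^2 - 27*o + 36) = o*(o + 3)*(o^3 - 13*o + 12) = o*(o - 1)*(o + 3)*(o^2 + o - 12) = o*(o - 3)*(o - 1)*(o + 3)*(o + 4)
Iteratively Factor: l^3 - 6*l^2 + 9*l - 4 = (l - 1)*(l^2 - 5*l + 4) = (l - 1)^2*(l - 4)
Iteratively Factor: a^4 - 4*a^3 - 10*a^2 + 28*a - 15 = (a - 1)*(a^3 - 3*a^2 - 13*a + 15) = (a - 1)^2*(a^2 - 2*a - 15) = (a - 5)*(a - 1)^2*(a + 3)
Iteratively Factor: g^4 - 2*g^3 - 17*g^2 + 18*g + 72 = (g + 2)*(g^3 - 4*g^2 - 9*g + 36) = (g - 4)*(g + 2)*(g^2 - 9) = (g - 4)*(g + 2)*(g + 3)*(g - 3)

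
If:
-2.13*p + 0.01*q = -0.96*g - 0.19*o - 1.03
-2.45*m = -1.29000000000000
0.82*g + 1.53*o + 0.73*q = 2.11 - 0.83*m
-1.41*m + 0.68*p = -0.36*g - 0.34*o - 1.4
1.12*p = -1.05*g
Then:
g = -0.24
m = 0.53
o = -2.13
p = 0.22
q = 7.01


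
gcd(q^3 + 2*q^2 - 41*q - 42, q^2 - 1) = q + 1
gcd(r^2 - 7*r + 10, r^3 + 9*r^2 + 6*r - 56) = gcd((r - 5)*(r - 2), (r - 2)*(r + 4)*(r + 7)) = r - 2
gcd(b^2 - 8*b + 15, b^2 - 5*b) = b - 5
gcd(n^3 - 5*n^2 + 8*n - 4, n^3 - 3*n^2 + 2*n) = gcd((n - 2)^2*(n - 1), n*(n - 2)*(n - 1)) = n^2 - 3*n + 2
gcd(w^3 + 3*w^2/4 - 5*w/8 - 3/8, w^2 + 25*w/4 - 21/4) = w - 3/4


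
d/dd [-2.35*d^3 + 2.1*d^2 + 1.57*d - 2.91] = -7.05*d^2 + 4.2*d + 1.57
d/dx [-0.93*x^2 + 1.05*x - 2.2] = 1.05 - 1.86*x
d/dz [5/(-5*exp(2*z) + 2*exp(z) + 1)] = (50*exp(z) - 10)*exp(z)/(-5*exp(2*z) + 2*exp(z) + 1)^2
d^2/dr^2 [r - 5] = 0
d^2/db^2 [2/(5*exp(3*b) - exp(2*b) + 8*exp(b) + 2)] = 2*((-45*exp(2*b) + 4*exp(b) - 8)*(5*exp(3*b) - exp(2*b) + 8*exp(b) + 2) + 2*(15*exp(2*b) - 2*exp(b) + 8)^2*exp(b))*exp(b)/(5*exp(3*b) - exp(2*b) + 8*exp(b) + 2)^3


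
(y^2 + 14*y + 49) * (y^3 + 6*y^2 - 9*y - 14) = y^5 + 20*y^4 + 124*y^3 + 154*y^2 - 637*y - 686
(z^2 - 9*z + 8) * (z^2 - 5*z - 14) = z^4 - 14*z^3 + 39*z^2 + 86*z - 112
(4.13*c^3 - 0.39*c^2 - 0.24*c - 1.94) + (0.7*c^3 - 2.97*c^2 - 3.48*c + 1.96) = 4.83*c^3 - 3.36*c^2 - 3.72*c + 0.02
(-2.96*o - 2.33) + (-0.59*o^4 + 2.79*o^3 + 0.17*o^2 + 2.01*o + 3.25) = -0.59*o^4 + 2.79*o^3 + 0.17*o^2 - 0.95*o + 0.92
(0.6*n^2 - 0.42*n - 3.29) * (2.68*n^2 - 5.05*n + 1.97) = 1.608*n^4 - 4.1556*n^3 - 5.5142*n^2 + 15.7871*n - 6.4813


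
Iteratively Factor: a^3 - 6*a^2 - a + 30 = (a + 2)*(a^2 - 8*a + 15) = (a - 3)*(a + 2)*(a - 5)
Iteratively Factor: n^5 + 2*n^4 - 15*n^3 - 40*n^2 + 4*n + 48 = (n + 2)*(n^4 - 15*n^2 - 10*n + 24) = (n + 2)^2*(n^3 - 2*n^2 - 11*n + 12) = (n + 2)^2*(n + 3)*(n^2 - 5*n + 4) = (n - 4)*(n + 2)^2*(n + 3)*(n - 1)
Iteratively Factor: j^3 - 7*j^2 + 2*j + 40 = (j - 5)*(j^2 - 2*j - 8) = (j - 5)*(j + 2)*(j - 4)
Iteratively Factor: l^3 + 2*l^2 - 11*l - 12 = (l + 1)*(l^2 + l - 12) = (l - 3)*(l + 1)*(l + 4)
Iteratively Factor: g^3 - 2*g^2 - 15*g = (g - 5)*(g^2 + 3*g) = g*(g - 5)*(g + 3)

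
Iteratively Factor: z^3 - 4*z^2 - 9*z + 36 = (z + 3)*(z^2 - 7*z + 12) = (z - 3)*(z + 3)*(z - 4)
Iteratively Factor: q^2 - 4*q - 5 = (q - 5)*(q + 1)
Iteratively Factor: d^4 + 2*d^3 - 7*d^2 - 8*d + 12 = (d - 2)*(d^3 + 4*d^2 + d - 6) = (d - 2)*(d + 3)*(d^2 + d - 2) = (d - 2)*(d - 1)*(d + 3)*(d + 2)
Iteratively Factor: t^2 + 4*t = (t)*(t + 4)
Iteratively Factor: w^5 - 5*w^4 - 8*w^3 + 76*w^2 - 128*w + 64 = (w - 1)*(w^4 - 4*w^3 - 12*w^2 + 64*w - 64) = (w - 2)*(w - 1)*(w^3 - 2*w^2 - 16*w + 32) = (w - 4)*(w - 2)*(w - 1)*(w^2 + 2*w - 8) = (w - 4)*(w - 2)^2*(w - 1)*(w + 4)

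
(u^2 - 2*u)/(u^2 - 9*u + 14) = u/(u - 7)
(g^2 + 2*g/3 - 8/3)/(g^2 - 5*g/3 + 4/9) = 3*(g + 2)/(3*g - 1)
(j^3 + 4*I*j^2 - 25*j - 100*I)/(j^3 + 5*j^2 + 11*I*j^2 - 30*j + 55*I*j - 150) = (j^2 + j*(-5 + 4*I) - 20*I)/(j^2 + 11*I*j - 30)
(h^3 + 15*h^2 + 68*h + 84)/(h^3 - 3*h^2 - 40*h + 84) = (h^2 + 9*h + 14)/(h^2 - 9*h + 14)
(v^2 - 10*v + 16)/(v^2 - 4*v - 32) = (v - 2)/(v + 4)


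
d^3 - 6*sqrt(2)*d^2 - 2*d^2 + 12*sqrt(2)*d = d*(d - 2)*(d - 6*sqrt(2))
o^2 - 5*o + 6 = (o - 3)*(o - 2)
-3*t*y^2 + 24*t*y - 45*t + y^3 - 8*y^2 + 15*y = (-3*t + y)*(y - 5)*(y - 3)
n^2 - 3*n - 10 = (n - 5)*(n + 2)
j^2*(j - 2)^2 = j^4 - 4*j^3 + 4*j^2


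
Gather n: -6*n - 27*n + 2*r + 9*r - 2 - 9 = -33*n + 11*r - 11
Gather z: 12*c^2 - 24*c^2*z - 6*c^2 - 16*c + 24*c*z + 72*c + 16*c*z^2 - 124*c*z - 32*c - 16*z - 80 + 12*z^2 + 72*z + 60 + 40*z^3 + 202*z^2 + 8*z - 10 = 6*c^2 + 24*c + 40*z^3 + z^2*(16*c + 214) + z*(-24*c^2 - 100*c + 64) - 30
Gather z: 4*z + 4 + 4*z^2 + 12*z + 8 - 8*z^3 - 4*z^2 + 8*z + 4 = -8*z^3 + 24*z + 16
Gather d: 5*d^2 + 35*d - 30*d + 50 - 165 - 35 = 5*d^2 + 5*d - 150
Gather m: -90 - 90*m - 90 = -90*m - 180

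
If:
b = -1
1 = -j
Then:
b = -1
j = -1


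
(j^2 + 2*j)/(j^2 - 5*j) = (j + 2)/(j - 5)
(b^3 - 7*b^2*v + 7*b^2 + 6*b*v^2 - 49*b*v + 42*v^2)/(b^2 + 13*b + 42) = (b^2 - 7*b*v + 6*v^2)/(b + 6)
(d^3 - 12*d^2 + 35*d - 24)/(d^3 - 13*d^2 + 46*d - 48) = (d - 1)/(d - 2)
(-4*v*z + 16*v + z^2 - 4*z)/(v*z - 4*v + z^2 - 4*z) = (-4*v + z)/(v + z)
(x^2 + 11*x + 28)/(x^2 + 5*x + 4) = (x + 7)/(x + 1)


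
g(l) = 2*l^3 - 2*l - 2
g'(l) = 6*l^2 - 2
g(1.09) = -1.59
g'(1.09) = 5.13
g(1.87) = 7.34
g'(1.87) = 18.98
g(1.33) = 0.05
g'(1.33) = 8.61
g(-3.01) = -50.52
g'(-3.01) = 52.36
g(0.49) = -2.74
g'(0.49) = -0.56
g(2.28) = 17.14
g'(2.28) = 29.19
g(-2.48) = -27.55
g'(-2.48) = 34.90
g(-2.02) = -14.44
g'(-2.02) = 22.48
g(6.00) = 418.00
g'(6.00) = 214.00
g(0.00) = -2.00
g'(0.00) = -2.00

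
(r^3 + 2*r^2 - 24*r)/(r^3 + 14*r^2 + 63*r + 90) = r*(r - 4)/(r^2 + 8*r + 15)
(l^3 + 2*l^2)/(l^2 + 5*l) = l*(l + 2)/(l + 5)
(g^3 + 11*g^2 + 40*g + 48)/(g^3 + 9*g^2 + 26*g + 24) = (g + 4)/(g + 2)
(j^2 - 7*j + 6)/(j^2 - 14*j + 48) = (j - 1)/(j - 8)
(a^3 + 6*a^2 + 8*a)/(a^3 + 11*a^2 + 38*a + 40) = a/(a + 5)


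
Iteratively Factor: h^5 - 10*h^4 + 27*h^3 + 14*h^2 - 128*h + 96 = (h + 2)*(h^4 - 12*h^3 + 51*h^2 - 88*h + 48) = (h - 4)*(h + 2)*(h^3 - 8*h^2 + 19*h - 12) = (h - 4)*(h - 1)*(h + 2)*(h^2 - 7*h + 12) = (h - 4)^2*(h - 1)*(h + 2)*(h - 3)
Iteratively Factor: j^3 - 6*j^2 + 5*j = (j - 1)*(j^2 - 5*j) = j*(j - 1)*(j - 5)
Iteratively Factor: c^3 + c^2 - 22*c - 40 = (c + 2)*(c^2 - c - 20) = (c + 2)*(c + 4)*(c - 5)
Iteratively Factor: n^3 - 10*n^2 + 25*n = (n)*(n^2 - 10*n + 25) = n*(n - 5)*(n - 5)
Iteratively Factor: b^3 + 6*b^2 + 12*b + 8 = (b + 2)*(b^2 + 4*b + 4) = (b + 2)^2*(b + 2)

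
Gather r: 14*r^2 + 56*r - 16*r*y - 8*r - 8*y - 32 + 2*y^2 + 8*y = 14*r^2 + r*(48 - 16*y) + 2*y^2 - 32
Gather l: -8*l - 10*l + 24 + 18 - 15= 27 - 18*l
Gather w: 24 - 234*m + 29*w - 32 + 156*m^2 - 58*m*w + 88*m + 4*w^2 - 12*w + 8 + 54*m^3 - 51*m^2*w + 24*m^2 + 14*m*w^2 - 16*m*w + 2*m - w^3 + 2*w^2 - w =54*m^3 + 180*m^2 - 144*m - w^3 + w^2*(14*m + 6) + w*(-51*m^2 - 74*m + 16)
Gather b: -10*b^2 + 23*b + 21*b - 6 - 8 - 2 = -10*b^2 + 44*b - 16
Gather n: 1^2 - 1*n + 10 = 11 - n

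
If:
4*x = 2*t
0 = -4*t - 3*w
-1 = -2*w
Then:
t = -3/8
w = 1/2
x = -3/16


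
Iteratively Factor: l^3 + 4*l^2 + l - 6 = (l + 2)*(l^2 + 2*l - 3) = (l - 1)*(l + 2)*(l + 3)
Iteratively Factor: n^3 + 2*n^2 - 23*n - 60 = (n + 4)*(n^2 - 2*n - 15) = (n - 5)*(n + 4)*(n + 3)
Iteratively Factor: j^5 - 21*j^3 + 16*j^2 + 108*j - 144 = (j + 3)*(j^4 - 3*j^3 - 12*j^2 + 52*j - 48) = (j - 2)*(j + 3)*(j^3 - j^2 - 14*j + 24) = (j - 3)*(j - 2)*(j + 3)*(j^2 + 2*j - 8) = (j - 3)*(j - 2)^2*(j + 3)*(j + 4)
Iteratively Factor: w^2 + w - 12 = (w + 4)*(w - 3)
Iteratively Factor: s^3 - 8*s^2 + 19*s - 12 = (s - 4)*(s^2 - 4*s + 3) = (s - 4)*(s - 1)*(s - 3)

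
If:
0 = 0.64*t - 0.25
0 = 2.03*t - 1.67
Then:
No Solution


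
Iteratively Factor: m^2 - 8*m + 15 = (m - 3)*(m - 5)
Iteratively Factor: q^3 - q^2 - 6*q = (q + 2)*(q^2 - 3*q) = q*(q + 2)*(q - 3)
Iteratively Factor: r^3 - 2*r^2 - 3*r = (r - 3)*(r^2 + r) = r*(r - 3)*(r + 1)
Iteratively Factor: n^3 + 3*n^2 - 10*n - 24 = (n + 2)*(n^2 + n - 12) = (n + 2)*(n + 4)*(n - 3)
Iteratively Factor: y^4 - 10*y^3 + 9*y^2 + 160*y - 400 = (y + 4)*(y^3 - 14*y^2 + 65*y - 100) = (y - 4)*(y + 4)*(y^2 - 10*y + 25) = (y - 5)*(y - 4)*(y + 4)*(y - 5)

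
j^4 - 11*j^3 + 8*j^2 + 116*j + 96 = (j - 8)*(j - 6)*(j + 1)*(j + 2)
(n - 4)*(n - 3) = n^2 - 7*n + 12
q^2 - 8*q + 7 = (q - 7)*(q - 1)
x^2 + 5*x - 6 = (x - 1)*(x + 6)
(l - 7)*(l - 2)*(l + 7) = l^3 - 2*l^2 - 49*l + 98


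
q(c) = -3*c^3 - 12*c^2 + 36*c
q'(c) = -9*c^2 - 24*c + 36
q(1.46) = 17.64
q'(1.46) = -18.22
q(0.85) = 20.09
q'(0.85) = 9.10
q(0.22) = 7.31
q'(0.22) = 30.28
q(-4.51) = -131.24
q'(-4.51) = -38.82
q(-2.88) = -131.55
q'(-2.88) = 30.47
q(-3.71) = -145.53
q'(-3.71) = 1.16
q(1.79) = 8.78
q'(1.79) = -35.80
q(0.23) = 7.61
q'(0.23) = 30.00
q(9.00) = -2835.00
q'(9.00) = -909.00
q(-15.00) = 6885.00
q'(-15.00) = -1629.00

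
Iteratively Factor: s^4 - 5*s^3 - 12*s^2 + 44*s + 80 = (s + 2)*(s^3 - 7*s^2 + 2*s + 40) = (s - 4)*(s + 2)*(s^2 - 3*s - 10) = (s - 5)*(s - 4)*(s + 2)*(s + 2)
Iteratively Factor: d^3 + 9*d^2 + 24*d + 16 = (d + 4)*(d^2 + 5*d + 4) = (d + 1)*(d + 4)*(d + 4)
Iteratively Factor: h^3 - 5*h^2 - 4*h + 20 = (h - 2)*(h^2 - 3*h - 10) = (h - 2)*(h + 2)*(h - 5)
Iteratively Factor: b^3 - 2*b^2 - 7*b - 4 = (b - 4)*(b^2 + 2*b + 1) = (b - 4)*(b + 1)*(b + 1)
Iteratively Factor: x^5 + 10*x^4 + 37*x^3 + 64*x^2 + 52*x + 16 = (x + 1)*(x^4 + 9*x^3 + 28*x^2 + 36*x + 16) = (x + 1)*(x + 2)*(x^3 + 7*x^2 + 14*x + 8) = (x + 1)*(x + 2)*(x + 4)*(x^2 + 3*x + 2) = (x + 1)*(x + 2)^2*(x + 4)*(x + 1)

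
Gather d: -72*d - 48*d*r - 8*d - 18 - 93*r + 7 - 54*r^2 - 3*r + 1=d*(-48*r - 80) - 54*r^2 - 96*r - 10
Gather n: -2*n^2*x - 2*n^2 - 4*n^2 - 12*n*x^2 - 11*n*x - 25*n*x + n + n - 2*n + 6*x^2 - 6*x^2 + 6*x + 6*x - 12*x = n^2*(-2*x - 6) + n*(-12*x^2 - 36*x)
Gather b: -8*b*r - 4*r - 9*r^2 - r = -8*b*r - 9*r^2 - 5*r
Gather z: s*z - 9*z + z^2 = z^2 + z*(s - 9)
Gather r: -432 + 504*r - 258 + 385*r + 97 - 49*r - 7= 840*r - 600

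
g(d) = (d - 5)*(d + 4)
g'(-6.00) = -13.00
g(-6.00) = 22.00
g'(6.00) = 11.00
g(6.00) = 10.00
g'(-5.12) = -11.24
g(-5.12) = 11.33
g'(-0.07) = -1.14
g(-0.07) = -19.93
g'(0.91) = 0.82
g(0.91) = -20.08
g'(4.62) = 8.24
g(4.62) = -3.28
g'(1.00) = 1.00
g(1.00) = -20.00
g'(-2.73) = -6.46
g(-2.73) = -9.82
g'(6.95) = 12.90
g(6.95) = 21.35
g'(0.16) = -0.68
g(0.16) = -20.13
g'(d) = 2*d - 1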